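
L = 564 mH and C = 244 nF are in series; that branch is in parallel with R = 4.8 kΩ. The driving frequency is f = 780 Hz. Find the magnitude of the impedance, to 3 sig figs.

1790 Ω

ω = 2πf = 4901 rad/s
X_L = ωL = 2760 Ω
X_C = 1/(ωC) = 836 Ω
Branch 1: Z₁ = R = 4800 Ω
Branch 2 (series LC): Z₂ = j(X_L − X_C) = j1930 Ω
Parallel: Z = Z₁Z₂/(Z₁+Z₂), |Z| = 1790 Ω, ∠Z = 68.1°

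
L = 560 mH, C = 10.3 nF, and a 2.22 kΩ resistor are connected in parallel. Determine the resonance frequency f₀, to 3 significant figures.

2.10 kHz

ω₀ = 1/√(LC) = 1/√(0.56 × 1.03e-08) = 13170 rad/s
f₀ = ω₀/(2π) = 2.10 kHz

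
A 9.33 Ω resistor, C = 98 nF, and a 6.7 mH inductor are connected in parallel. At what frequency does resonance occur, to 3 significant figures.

6.21 kHz

ω₀ = 1/√(LC) = 1/√(0.0067 × 9.8e-08) = 39030 rad/s
f₀ = ω₀/(2π) = 6.21 kHz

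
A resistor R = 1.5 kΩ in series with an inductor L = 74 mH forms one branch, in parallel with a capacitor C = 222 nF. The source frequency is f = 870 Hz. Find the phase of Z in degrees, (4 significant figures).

-59.28°

ω = 2πf = 5466 rad/s
X_L = ωL = 404.5 Ω
X_C = 1/(ωC) = 824.0 Ω
Branch 1 (R+jX_L): Z₁ = 1500 + j404.5 Ω, |Z₁| = 1554 Ω
Branch 2 (−jX_C): Z₂ = −j824.0 Ω
Parallel: Z = Z₁Z₂/(Z₁+Z₂), |Z| = 821.9 Ω, ∠Z = -59.28°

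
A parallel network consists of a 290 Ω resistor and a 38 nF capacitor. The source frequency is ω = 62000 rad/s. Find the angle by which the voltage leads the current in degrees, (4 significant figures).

-34.34°

X_C = 1/(ωC) = 424.4 Ω
Parallel: admittances add. Y = 1/R + jωC
Y = (0.003448 + j0.002356) S
|Y| = 0.004176 S → |Z| = 1/|Y| = 239.4 Ω, ∠Z = −∠Y = -34.34°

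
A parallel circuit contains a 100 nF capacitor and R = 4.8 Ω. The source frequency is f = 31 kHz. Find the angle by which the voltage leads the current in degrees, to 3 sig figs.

ω = 2πf = 194800 rad/s
X_C = 1/(ωC) = 51.3 Ω
Parallel: admittances add. Y = 1/R + jωC
Y = (0.208 + j0.0195) S
|Y| = 0.209 S → |Z| = 1/|Y| = 4.78 Ω, ∠Z = −∠Y = -5.34°

-5.34°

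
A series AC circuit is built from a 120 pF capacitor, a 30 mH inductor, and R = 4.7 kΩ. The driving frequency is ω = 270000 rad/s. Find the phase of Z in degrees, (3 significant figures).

X_L = ωL = 8100 Ω
X_C = 1/(ωC) = 30900 Ω
Net reactance X = X_L − X_C = -22800 Ω
Z = 4700 − j22800 Ω
|Z| = √(4700² + 22800²) = 23200 Ω
∠Z = arctan(-22800/4700) = -78.3°

-78.3°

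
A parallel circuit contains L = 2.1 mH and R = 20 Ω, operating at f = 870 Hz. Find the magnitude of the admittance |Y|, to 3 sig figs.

100 mS

ω = 2πf = 5466 rad/s
X_L = ωL = 11.5 Ω
Parallel: admittances add. Y = 1/R + 1/(jωL)
Y = (0.0500 − j0.0871) S
|Y| = 0.100 S → |Z| = 1/|Y| = 9.96 Ω, ∠Z = −∠Y = 60.1°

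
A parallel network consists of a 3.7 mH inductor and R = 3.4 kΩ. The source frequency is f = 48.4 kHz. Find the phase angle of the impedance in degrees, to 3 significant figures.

ω = 2πf = 304100 rad/s
X_L = ωL = 1130 Ω
Parallel: admittances add. Y = 1/R + 1/(jωL)
Y = (0.000294 − j0.000889) S
|Y| = 0.000936 S → |Z| = 1/|Y| = 1070 Ω, ∠Z = −∠Y = 71.7°

71.7°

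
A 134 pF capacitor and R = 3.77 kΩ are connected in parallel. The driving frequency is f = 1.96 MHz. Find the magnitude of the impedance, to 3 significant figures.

598 Ω

ω = 2πf = 1.232e+07 rad/s
X_C = 1/(ωC) = 606 Ω
Parallel: admittances add. Y = 1/R + jωC
Y = (0.000265 + j0.00165) S
|Y| = 0.00167 S → |Z| = 1/|Y| = 598 Ω, ∠Z = −∠Y = -80.9°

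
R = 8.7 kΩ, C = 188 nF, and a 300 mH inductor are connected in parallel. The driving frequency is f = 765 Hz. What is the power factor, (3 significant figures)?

ω = 2πf = 4807 rad/s
X_L = ωL = 1440 Ω
X_C = 1/(ωC) = 1110 Ω
Parallel: admittances add. Y = 1/R + 1/(jωL) + jωC
Y = (0.000115 + j0.000210) S
|Y| = 0.000240 S → |Z| = 1/|Y| = 4170 Ω, ∠Z = −∠Y = -61.3°
cos φ = cos(-61.3°) = 0.480

0.480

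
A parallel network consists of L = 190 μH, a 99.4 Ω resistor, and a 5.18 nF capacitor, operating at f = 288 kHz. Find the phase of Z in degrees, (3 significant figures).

ω = 2πf = 1.81e+06 rad/s
X_L = ωL = 344 Ω
X_C = 1/(ωC) = 107 Ω
Parallel: admittances add. Y = 1/R + 1/(jωL) + jωC
Y = (0.0101 + j0.00646) S
|Y| = 0.0120 S → |Z| = 1/|Y| = 83.6 Ω, ∠Z = −∠Y = -32.7°

-32.7°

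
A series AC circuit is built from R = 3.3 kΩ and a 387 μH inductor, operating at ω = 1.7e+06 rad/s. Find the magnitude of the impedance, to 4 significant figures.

X_L = ωL = 657.9 Ω
Z = 3300 + j657.9 Ω
|Z| = √(3300² + 657.9²) = 3365 Ω

3365 Ω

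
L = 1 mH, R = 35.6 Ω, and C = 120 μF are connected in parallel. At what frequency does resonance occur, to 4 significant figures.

459.4 Hz

ω₀ = 1/√(LC) = 1/√(0.001 × 0.00012) = 2887 rad/s
f₀ = ω₀/(2π) = 459.4 Hz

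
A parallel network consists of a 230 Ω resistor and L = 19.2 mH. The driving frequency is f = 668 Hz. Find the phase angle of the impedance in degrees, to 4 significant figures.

ω = 2πf = 4197 rad/s
X_L = ωL = 80.59 Ω
Parallel: admittances add. Y = 1/R + 1/(jωL)
Y = (0.004348 − j0.01241) S
|Y| = 0.01315 S → |Z| = 1/|Y| = 76.05 Ω, ∠Z = −∠Y = 70.69°

70.69°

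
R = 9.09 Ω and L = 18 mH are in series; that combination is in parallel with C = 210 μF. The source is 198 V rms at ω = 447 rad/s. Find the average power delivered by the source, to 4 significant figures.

2.418 kW

X_L = ωL = 8.046 Ω
X_C = 1/(ωC) = 10.65 Ω
Branch 1 (R+jX_L): Z₁ = 9.090 + j8.046 Ω, |Z₁| = 12.14 Ω
Branch 2 (−jX_C): Z₂ = −j10.65 Ω
Parallel: Z = Z₁Z₂/(Z₁+Z₂), |Z| = 13.68 Ω, ∠Z = -32.48°
I = V/|Z| = 14.48 A
P = VI cos φ = 198 × 14.48 × cos(-32.48°) = 2.418 kW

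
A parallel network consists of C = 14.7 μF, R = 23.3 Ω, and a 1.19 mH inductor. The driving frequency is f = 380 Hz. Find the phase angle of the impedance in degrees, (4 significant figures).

ω = 2πf = 2388 rad/s
X_L = ωL = 2.841 Ω
X_C = 1/(ωC) = 28.49 Ω
Parallel: admittances add. Y = 1/R + 1/(jωL) + jωC
Y = (0.04292 − j0.3169) S
|Y| = 0.3198 S → |Z| = 1/|Y| = 3.127 Ω, ∠Z = −∠Y = 82.29°

82.29°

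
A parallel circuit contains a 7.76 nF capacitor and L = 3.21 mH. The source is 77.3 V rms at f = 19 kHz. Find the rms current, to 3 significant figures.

130 mA

ω = 2πf = 119400 rad/s
X_L = ωL = 383 Ω
X_C = 1/(ωC) = 1080 Ω
Parallel: admittances add. Y = 1/(jωL) + jωC
Y = (0 − j0.00168) S
|Y| = 0.00168 S → |Z| = 1/|Y| = 594 Ω, ∠Z = −∠Y = 90.0°
I = V/|Z| = 77.3/594 = 130 mA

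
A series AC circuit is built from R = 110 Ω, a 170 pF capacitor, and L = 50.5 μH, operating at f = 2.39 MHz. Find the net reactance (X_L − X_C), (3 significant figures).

367 Ω

ω = 2πf = 1.502e+07 rad/s
X_L = ωL = 758 Ω
X_C = 1/(ωC) = 392 Ω
X = 758 − 392 = 367 Ω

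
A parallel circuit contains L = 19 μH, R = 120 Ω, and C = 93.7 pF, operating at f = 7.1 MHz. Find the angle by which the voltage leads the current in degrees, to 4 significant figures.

ω = 2πf = 4.461e+07 rad/s
X_L = ωL = 847.6 Ω
X_C = 1/(ωC) = 239.2 Ω
Parallel: admittances add. Y = 1/R + 1/(jωL) + jωC
Y = (0.008333 + j0.003000) S
|Y| = 0.008857 S → |Z| = 1/|Y| = 112.9 Ω, ∠Z = −∠Y = -19.80°

-19.80°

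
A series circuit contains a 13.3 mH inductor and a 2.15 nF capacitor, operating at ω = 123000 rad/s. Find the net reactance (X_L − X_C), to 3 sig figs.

-2150 Ω

X_L = ωL = 1640 Ω
X_C = 1/(ωC) = 3780 Ω
X = 1640 − 3780 = -2150 Ω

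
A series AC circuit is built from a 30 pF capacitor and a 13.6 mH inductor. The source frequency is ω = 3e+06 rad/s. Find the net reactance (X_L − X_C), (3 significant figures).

X_L = ωL = 40800 Ω
X_C = 1/(ωC) = 11100 Ω
X = 40800 − 11100 = 29700 Ω

29700 Ω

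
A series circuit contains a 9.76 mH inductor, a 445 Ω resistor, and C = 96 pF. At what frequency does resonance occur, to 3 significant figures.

164 kHz

ω₀ = 1/√(LC) = 1/√(0.00976 × 9.6e-11) = 1.033e+06 rad/s
f₀ = ω₀/(2π) = 164 kHz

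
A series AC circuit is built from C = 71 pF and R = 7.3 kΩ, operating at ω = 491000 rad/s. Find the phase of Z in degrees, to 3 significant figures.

X_C = 1/(ωC) = 28700 Ω
Z = 7300 − j28700 Ω
|Z| = √(7300² + 28700²) = 29600 Ω
∠Z = arctan(-28700/7300) = -75.7°

-75.7°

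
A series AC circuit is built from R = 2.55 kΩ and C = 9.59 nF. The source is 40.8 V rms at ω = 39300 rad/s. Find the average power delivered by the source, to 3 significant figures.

313 mW

X_C = 1/(ωC) = 2650 Ω
Z = 2550 − j2650 Ω
|Z| = √(2550² + 2650²) = 3680 Ω
∠Z = arctan(-2650/2550) = -46.1°
I = V/|Z| = 11.1 mA
P = VI cos φ = 40.8 × 0.0111 × cos(-46.1°) = 313 mW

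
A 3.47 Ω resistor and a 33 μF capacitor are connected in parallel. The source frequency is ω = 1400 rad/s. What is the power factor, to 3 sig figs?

X_C = 1/(ωC) = 21.6 Ω
Parallel: admittances add. Y = 1/R + jωC
Y = (0.288 + j0.0462) S
|Y| = 0.292 S → |Z| = 1/|Y| = 3.43 Ω, ∠Z = −∠Y = -9.11°
cos φ = cos(-9.11°) = 0.987

0.987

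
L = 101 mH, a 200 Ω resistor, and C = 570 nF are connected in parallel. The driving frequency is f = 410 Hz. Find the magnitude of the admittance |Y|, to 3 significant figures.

ω = 2πf = 2576 rad/s
X_L = ωL = 260 Ω
X_C = 1/(ωC) = 681 Ω
Parallel: admittances add. Y = 1/R + 1/(jωL) + jωC
Y = (0.00500 − j0.00238) S
|Y| = 0.00554 S → |Z| = 1/|Y| = 181 Ω, ∠Z = −∠Y = 25.4°

5.54 mS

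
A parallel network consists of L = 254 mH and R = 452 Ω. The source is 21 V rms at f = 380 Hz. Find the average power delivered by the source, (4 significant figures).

975.7 mW

ω = 2πf = 2388 rad/s
X_L = ωL = 606.5 Ω
Parallel: admittances add. Y = 1/R + 1/(jωL)
Y = (0.002212 − j0.001649) S
|Y| = 0.002759 S → |Z| = 1/|Y| = 362.4 Ω, ∠Z = −∠Y = 36.70°
I = V/|Z| = 57.94 mA
P = VI cos φ = 21 × 0.05794 × cos(36.70°) = 975.7 mW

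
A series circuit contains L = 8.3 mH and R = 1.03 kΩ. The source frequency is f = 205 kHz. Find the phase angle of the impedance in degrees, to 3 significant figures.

84.5°

ω = 2πf = 1.288e+06 rad/s
X_L = ωL = 10700 Ω
Z = 1030 + j10700 Ω
|Z| = √(1030² + 10700²) = 10700 Ω
∠Z = arctan(10700/1030) = 84.5°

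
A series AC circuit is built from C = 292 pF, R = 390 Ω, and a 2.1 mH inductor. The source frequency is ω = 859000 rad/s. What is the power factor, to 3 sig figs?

X_L = ωL = 1800 Ω
X_C = 1/(ωC) = 3990 Ω
Net reactance X = X_L − X_C = -2180 Ω
Z = 390 − j2180 Ω
|Z| = √(390² + 2180²) = 2220 Ω
∠Z = arctan(-2180/390) = -79.9°
cos φ = cos(-79.9°) = 0.176

0.176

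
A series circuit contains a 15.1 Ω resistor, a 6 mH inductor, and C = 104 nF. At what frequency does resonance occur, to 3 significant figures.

6.37 kHz

ω₀ = 1/√(LC) = 1/√(0.006 × 1.04e-07) = 40030 rad/s
f₀ = ω₀/(2π) = 6.37 kHz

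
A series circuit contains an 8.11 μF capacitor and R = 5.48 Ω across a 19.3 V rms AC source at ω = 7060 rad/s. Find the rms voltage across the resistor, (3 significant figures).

5.78 V

X_C = 1/(ωC) = 17.5 Ω
Z = 5.48 − j17.5 Ω
|Z| = √(5.48² + 17.5²) = 18.3 Ω
I = V/|Z| = 1.05 A
V_R = I·|Z_R| = 1.05 × 5.48 = 5.78 V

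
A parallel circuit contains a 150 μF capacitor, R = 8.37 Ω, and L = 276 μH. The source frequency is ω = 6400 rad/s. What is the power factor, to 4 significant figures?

0.2903

X_L = ωL = 1.766 Ω
X_C = 1/(ωC) = 1.042 Ω
Parallel: admittances add. Y = 1/R + 1/(jωL) + jωC
Y = (0.1195 + j0.3939) S
|Y| = 0.4116 S → |Z| = 1/|Y| = 2.430 Ω, ∠Z = −∠Y = -73.13°
cos φ = cos(-73.13°) = 0.2903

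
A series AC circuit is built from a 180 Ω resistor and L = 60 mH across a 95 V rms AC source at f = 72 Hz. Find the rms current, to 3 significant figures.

ω = 2πf = 452.4 rad/s
X_L = ωL = 27.1 Ω
Z = 180 + j27.1 Ω
|Z| = √(180² + 27.1²) = 182 Ω
I = V/|Z| = 95/182 = 522 mA

522 mA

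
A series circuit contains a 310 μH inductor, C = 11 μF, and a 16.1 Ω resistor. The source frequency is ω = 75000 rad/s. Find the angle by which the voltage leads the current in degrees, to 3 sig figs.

X_L = ωL = 23.2 Ω
X_C = 1/(ωC) = 1.21 Ω
Net reactance X = X_L − X_C = 22.0 Ω
Z = 16.1 + j22.0 Ω
|Z| = √(16.1² + 22.0²) = 27.3 Ω
∠Z = arctan(22.0/16.1) = 53.8°

53.8°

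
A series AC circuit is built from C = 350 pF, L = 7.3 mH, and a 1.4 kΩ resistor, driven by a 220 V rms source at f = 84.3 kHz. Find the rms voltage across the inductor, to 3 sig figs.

411 V

ω = 2πf = 529700 rad/s
X_L = ωL = 3870 Ω
X_C = 1/(ωC) = 5390 Ω
Net reactance X = X_L − X_C = -1530 Ω
Z = 1400 − j1530 Ω
|Z| = √(1400² + 1530²) = 2070 Ω
I = V/|Z| = 106 mA
V_L = I·|Z_L| = 0.106 × 3870 = 411 V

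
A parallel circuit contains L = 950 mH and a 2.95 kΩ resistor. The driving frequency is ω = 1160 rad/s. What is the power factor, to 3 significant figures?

0.350

X_L = ωL = 1100 Ω
Parallel: admittances add. Y = 1/R + 1/(jωL)
Y = (0.000339 − j0.000907) S
|Y| = 0.000969 S → |Z| = 1/|Y| = 1030 Ω, ∠Z = −∠Y = 69.5°
cos φ = cos(69.5°) = 0.350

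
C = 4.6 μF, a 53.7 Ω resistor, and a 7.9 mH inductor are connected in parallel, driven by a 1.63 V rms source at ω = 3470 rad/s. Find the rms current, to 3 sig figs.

45.2 mA

X_L = ωL = 27.4 Ω
X_C = 1/(ωC) = 62.6 Ω
Parallel: admittances add. Y = 1/R + 1/(jωL) + jωC
Y = (0.0186 − j0.0205) S
|Y| = 0.0277 S → |Z| = 1/|Y| = 36.1 Ω, ∠Z = −∠Y = 47.8°
I = V/|Z| = 1.63/36.1 = 45.2 mA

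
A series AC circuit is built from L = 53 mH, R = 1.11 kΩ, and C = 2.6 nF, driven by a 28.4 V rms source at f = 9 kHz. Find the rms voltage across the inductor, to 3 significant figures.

21.5 V

ω = 2πf = 56550 rad/s
X_L = ωL = 3000 Ω
X_C = 1/(ωC) = 6800 Ω
Net reactance X = X_L − X_C = -3800 Ω
Z = 1110 − j3800 Ω
|Z| = √(1110² + 3800²) = 3960 Ω
I = V/|Z| = 7.17 mA
V_L = I·|Z_L| = 0.00717 × 3000 = 21.5 V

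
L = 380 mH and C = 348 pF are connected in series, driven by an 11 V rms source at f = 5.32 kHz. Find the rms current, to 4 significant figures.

150.1 μA

ω = 2πf = 33430 rad/s
X_L = ωL = 12700 Ω
X_C = 1/(ωC) = 85970 Ω
Net reactance X = X_L − X_C = -73260 Ω
Z = − j73260 Ω
|Z| = √(0² + 73260²) = 73260 Ω
I = V/|Z| = 11/73260 = 150.1 μA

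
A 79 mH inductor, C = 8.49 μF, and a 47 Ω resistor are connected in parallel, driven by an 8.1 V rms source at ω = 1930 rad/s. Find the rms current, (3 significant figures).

X_L = ωL = 152 Ω
X_C = 1/(ωC) = 61.0 Ω
Parallel: admittances add. Y = 1/R + 1/(jωL) + jωC
Y = (0.0213 + j0.00983) S
|Y| = 0.0234 S → |Z| = 1/|Y| = 42.7 Ω, ∠Z = −∠Y = -24.8°
I = V/|Z| = 8.1/42.7 = 190 mA

190 mA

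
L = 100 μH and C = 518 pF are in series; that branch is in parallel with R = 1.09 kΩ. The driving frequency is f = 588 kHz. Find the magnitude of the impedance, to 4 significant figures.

ω = 2πf = 3.695e+06 rad/s
X_L = ωL = 369.5 Ω
X_C = 1/(ωC) = 522.5 Ω
Branch 1: Z₁ = R = 1090 Ω
Branch 2 (series LC): Z₂ = j(X_L − X_C) = −j153.1 Ω
Parallel: Z = Z₁Z₂/(Z₁+Z₂), |Z| = 151.6 Ω, ∠Z = -82.01°

151.6 Ω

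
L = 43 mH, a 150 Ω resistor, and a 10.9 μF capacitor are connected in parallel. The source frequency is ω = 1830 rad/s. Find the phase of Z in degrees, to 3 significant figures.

-47.4°

X_L = ωL = 78.7 Ω
X_C = 1/(ωC) = 50.1 Ω
Parallel: admittances add. Y = 1/R + 1/(jωL) + jωC
Y = (0.00667 + j0.00724) S
|Y| = 0.00984 S → |Z| = 1/|Y| = 102 Ω, ∠Z = −∠Y = -47.4°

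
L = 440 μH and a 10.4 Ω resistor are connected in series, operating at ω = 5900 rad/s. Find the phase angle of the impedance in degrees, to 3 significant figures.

X_L = ωL = 2.60 Ω
Z = 10.4 + j2.60 Ω
|Z| = √(10.4² + 2.60²) = 10.7 Ω
∠Z = arctan(2.60/10.4) = 14.0°

14.0°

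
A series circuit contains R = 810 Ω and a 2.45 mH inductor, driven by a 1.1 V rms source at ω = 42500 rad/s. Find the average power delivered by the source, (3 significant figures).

X_L = ωL = 104 Ω
Z = 810 + j104 Ω
|Z| = √(810² + 104²) = 817 Ω
∠Z = arctan(104/810) = 7.33°
I = V/|Z| = 1.35 mA
P = VI cos φ = 1.1 × 0.00135 × cos(7.33°) = 1.47 mW

1.47 mW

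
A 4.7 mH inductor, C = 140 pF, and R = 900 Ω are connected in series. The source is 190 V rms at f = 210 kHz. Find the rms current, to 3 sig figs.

ω = 2πf = 1.319e+06 rad/s
X_L = ωL = 6200 Ω
X_C = 1/(ωC) = 5410 Ω
Net reactance X = X_L − X_C = 788 Ω
Z = 900 + j788 Ω
|Z| = √(900² + 788²) = 1200 Ω
I = V/|Z| = 190/1200 = 159 mA

159 mA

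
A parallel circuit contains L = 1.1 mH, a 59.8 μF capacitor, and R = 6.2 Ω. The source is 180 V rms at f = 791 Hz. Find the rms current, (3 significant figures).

35.6 A

ω = 2πf = 4970 rad/s
X_L = ωL = 5.47 Ω
X_C = 1/(ωC) = 3.36 Ω
Parallel: admittances add. Y = 1/R + 1/(jωL) + jωC
Y = (0.161 + j0.114) S
|Y| = 0.198 S → |Z| = 1/|Y| = 5.06 Ω, ∠Z = −∠Y = -35.3°
I = V/|Z| = 180/5.06 = 35.6 A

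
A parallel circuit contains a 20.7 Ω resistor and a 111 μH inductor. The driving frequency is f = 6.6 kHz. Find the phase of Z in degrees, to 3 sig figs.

77.5°

ω = 2πf = 41470 rad/s
X_L = ωL = 4.60 Ω
Parallel: admittances add. Y = 1/R + 1/(jωL)
Y = (0.0483 − j0.217) S
|Y| = 0.223 S → |Z| = 1/|Y| = 4.49 Ω, ∠Z = −∠Y = 77.5°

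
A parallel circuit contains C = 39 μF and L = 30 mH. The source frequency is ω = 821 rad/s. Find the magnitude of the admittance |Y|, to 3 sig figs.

8.58 mS

X_L = ωL = 24.6 Ω
X_C = 1/(ωC) = 31.2 Ω
Parallel: admittances add. Y = 1/(jωL) + jωC
Y = (0 − j0.00858) S
|Y| = 0.00858 S → |Z| = 1/|Y| = 117 Ω, ∠Z = −∠Y = 90.0°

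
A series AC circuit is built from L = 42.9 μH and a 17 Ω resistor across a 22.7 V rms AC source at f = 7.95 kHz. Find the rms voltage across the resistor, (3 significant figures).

ω = 2πf = 49950 rad/s
X_L = ωL = 2.14 Ω
Z = 17.0 + j2.14 Ω
|Z| = √(17.0² + 2.14²) = 17.1 Ω
I = V/|Z| = 1.32 A
V_R = I·|Z_R| = 1.32 × 17.0 = 22.5 V

22.5 V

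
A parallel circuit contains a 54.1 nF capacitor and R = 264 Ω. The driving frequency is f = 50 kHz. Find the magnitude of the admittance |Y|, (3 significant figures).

ω = 2πf = 314200 rad/s
X_C = 1/(ωC) = 58.8 Ω
Parallel: admittances add. Y = 1/R + jωC
Y = (0.00379 + j0.0170) S
|Y| = 0.0174 S → |Z| = 1/|Y| = 57.4 Ω, ∠Z = −∠Y = -77.4°

17.4 mS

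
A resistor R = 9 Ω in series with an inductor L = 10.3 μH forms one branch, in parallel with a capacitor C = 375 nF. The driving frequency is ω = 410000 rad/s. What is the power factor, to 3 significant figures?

X_L = ωL = 4.22 Ω
X_C = 1/(ωC) = 6.50 Ω
Branch 1 (R+jX_L): Z₁ = 9.00 + j4.22 Ω, |Z₁| = 9.94 Ω
Branch 2 (−jX_C): Z₂ = −j6.50 Ω
Parallel: Z = Z₁Z₂/(Z₁+Z₂), |Z| = 6.96 Ω, ∠Z = -50.6°
cos φ = cos(-50.6°) = 0.634

0.634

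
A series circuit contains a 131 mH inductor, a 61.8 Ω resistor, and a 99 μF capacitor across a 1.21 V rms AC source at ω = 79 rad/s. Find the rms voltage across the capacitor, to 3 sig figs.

X_L = ωL = 10.3 Ω
X_C = 1/(ωC) = 128 Ω
Net reactance X = X_L − X_C = -118 Ω
Z = 61.8 − j118 Ω
|Z| = √(61.8² + 118²) = 133 Ω
I = V/|Z| = 9.11 mA
V_C = I·|Z_C| = 0.00911 × 128 = 1.17 V

1.17 V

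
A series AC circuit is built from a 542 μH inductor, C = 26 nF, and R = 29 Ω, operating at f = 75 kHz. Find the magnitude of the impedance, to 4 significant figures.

ω = 2πf = 471200 rad/s
X_L = ωL = 255.4 Ω
X_C = 1/(ωC) = 81.62 Ω
Net reactance X = X_L − X_C = 173.8 Ω
Z = 29.00 + j173.8 Ω
|Z| = √(29.00² + 173.8²) = 176.2 Ω

176.2 Ω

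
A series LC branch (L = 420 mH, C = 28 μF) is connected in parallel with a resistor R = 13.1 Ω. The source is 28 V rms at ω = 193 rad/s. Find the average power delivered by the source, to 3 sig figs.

X_L = ωL = 81.1 Ω
X_C = 1/(ωC) = 185 Ω
Branch 1: Z₁ = R = 13.1 Ω
Branch 2 (series LC): Z₂ = j(X_L − X_C) = −j104 Ω
Parallel: Z = Z₁Z₂/(Z₁+Z₂), |Z| = 13.0 Ω, ∠Z = -7.18°
I = V/|Z| = 2.15 A
P = VI cos φ = 28 × 2.15 × cos(-7.18°) = 59.8 W

59.8 W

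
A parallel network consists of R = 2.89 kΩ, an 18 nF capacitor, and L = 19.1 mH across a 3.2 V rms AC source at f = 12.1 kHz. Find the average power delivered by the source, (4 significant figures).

3.543 mW

ω = 2πf = 76030 rad/s
X_L = ωL = 1452 Ω
X_C = 1/(ωC) = 730.7 Ω
Parallel: admittances add. Y = 1/R + 1/(jωL) + jωC
Y = (0.0003460 + j0.0006798) S
|Y| = 0.0007628 S → |Z| = 1/|Y| = 1311 Ω, ∠Z = −∠Y = -63.02°
I = V/|Z| = 2.441 mA
P = VI cos φ = 3.2 × 0.002441 × cos(-63.02°) = 3.543 mW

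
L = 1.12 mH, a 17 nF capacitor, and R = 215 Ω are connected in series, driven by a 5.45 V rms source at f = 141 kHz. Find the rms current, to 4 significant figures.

ω = 2πf = 885900 rad/s
X_L = ωL = 992.2 Ω
X_C = 1/(ωC) = 66.40 Ω
Net reactance X = X_L − X_C = 925.8 Ω
Z = 215.0 + j925.8 Ω
|Z| = √(215.0² + 925.8²) = 950.5 Ω
I = V/|Z| = 5.45/950.5 = 5.734 mA

5.734 mA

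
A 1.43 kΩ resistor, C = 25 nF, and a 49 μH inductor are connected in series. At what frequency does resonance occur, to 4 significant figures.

143.8 kHz

ω₀ = 1/√(LC) = 1/√(4.9e-05 × 2.5e-08) = 903500 rad/s
f₀ = ω₀/(2π) = 143.8 kHz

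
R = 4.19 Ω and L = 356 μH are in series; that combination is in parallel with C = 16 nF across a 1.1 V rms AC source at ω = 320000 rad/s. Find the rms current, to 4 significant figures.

4.027 mA

X_L = ωL = 113.9 Ω
X_C = 1/(ωC) = 195.3 Ω
Branch 1 (R+jX_L): Z₁ = 4.190 + j113.9 Ω, |Z₁| = 114.0 Ω
Branch 2 (−jX_C): Z₂ = −j195.3 Ω
Parallel: Z = Z₁Z₂/(Z₁+Z₂), |Z| = 273.2 Ω, ∠Z = 84.95°
I = V/|Z| = 1.1/273.2 = 4.027 mA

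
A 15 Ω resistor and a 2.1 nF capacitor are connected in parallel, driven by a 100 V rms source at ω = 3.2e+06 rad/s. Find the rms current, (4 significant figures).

X_C = 1/(ωC) = 148.8 Ω
Parallel: admittances add. Y = 1/R + jωC
Y = (0.06667 + j0.006720) S
|Y| = 0.06700 S → |Z| = 1/|Y| = 14.92 Ω, ∠Z = −∠Y = -5.756°
I = V/|Z| = 100/14.92 = 6.700 A

6.700 A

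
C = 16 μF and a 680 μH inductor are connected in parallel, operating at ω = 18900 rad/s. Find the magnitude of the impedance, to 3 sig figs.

4.45 Ω

X_L = ωL = 12.9 Ω
X_C = 1/(ωC) = 3.31 Ω
Parallel: admittances add. Y = 1/(jωL) + jωC
Y = (0 + j0.225) S
|Y| = 0.225 S → |Z| = 1/|Y| = 4.45 Ω, ∠Z = −∠Y = -90.0°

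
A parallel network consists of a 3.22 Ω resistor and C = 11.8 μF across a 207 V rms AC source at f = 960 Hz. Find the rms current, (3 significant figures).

ω = 2πf = 6032 rad/s
X_C = 1/(ωC) = 14.0 Ω
Parallel: admittances add. Y = 1/R + jωC
Y = (0.311 + j0.0712) S
|Y| = 0.319 S → |Z| = 1/|Y| = 3.14 Ω, ∠Z = −∠Y = -12.9°
I = V/|Z| = 207/3.14 = 66.0 A

66.0 A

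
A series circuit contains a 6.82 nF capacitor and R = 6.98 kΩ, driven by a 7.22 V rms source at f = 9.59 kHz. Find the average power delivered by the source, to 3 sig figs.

ω = 2πf = 60260 rad/s
X_C = 1/(ωC) = 2430 Ω
Z = 6980 − j2430 Ω
|Z| = √(6980² + 2430²) = 7390 Ω
∠Z = arctan(-2430/6980) = -19.2°
I = V/|Z| = 977 μA
P = VI cos φ = 7.22 × 0.000977 × cos(-19.2°) = 6.66 mW

6.66 mW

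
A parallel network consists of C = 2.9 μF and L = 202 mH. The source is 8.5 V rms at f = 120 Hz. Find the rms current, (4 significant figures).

ω = 2πf = 754.0 rad/s
X_L = ωL = 152.3 Ω
X_C = 1/(ωC) = 457.3 Ω
Parallel: admittances add. Y = 1/(jωL) + jωC
Y = (0 − j0.004379) S
|Y| = 0.004379 S → |Z| = 1/|Y| = 228.3 Ω, ∠Z = −∠Y = 90.00°
I = V/|Z| = 8.5/228.3 = 37.22 mA

37.22 mA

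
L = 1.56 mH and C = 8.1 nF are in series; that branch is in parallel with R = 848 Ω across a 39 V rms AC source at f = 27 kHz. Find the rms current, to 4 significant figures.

95.96 mA

ω = 2πf = 169600 rad/s
X_L = ωL = 264.6 Ω
X_C = 1/(ωC) = 727.7 Ω
Branch 1: Z₁ = R = 848.0 Ω
Branch 2 (series LC): Z₂ = j(X_L − X_C) = −j463.1 Ω
Parallel: Z = Z₁Z₂/(Z₁+Z₂), |Z| = 406.4 Ω, ∠Z = -61.36°
I = V/|Z| = 39/406.4 = 95.96 mA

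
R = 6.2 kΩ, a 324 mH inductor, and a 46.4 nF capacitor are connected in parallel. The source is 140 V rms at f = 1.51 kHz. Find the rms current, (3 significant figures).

27.7 mA

ω = 2πf = 9488 rad/s
X_L = ωL = 3070 Ω
X_C = 1/(ωC) = 2270 Ω
Parallel: admittances add. Y = 1/R + 1/(jωL) + jωC
Y = (0.000161 + j0.000115) S
|Y| = 0.000198 S → |Z| = 1/|Y| = 5050 Ω, ∠Z = −∠Y = -35.5°
I = V/|Z| = 140/5050 = 27.7 mA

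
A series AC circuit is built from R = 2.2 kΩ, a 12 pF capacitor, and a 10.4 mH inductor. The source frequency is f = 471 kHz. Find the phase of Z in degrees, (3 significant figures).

ω = 2πf = 2.959e+06 rad/s
X_L = ωL = 30800 Ω
X_C = 1/(ωC) = 28200 Ω
Net reactance X = X_L − X_C = 2620 Ω
Z = 2200 + j2620 Ω
|Z| = √(2200² + 2620²) = 3420 Ω
∠Z = arctan(2620/2200) = 50.0°

50.0°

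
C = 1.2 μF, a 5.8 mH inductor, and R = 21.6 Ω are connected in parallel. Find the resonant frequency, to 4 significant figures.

1.908 kHz

ω₀ = 1/√(LC) = 1/√(0.0058 × 1.2e-06) = 11990 rad/s
f₀ = ω₀/(2π) = 1.908 kHz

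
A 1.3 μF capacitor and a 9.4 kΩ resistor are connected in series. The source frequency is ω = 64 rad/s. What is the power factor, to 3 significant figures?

0.616

X_C = 1/(ωC) = 12000 Ω
Z = 9400 − j12000 Ω
|Z| = √(9400² + 12000²) = 15300 Ω
∠Z = arctan(-12000/9400) = -52.0°
cos φ = cos(-52.0°) = 0.616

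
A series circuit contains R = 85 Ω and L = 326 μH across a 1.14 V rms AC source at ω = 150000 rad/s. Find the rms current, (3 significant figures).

11.6 mA

X_L = ωL = 48.9 Ω
Z = 85.0 + j48.9 Ω
|Z| = √(85.0² + 48.9²) = 98.1 Ω
I = V/|Z| = 1.14/98.1 = 11.6 mA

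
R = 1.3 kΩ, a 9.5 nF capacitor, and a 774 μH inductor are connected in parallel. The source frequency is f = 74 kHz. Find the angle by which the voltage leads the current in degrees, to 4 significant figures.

ω = 2πf = 465000 rad/s
X_L = ωL = 359.9 Ω
X_C = 1/(ωC) = 226.4 Ω
Parallel: admittances add. Y = 1/R + 1/(jωL) + jωC
Y = (0.0007692 + j0.001638) S
|Y| = 0.001810 S → |Z| = 1/|Y| = 552.5 Ω, ∠Z = −∠Y = -64.85°

-64.85°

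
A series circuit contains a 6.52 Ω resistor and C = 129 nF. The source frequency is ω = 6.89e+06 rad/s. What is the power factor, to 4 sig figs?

0.9854

X_C = 1/(ωC) = 1.125 Ω
Z = 6.520 − j1.125 Ω
|Z| = √(6.520² + 1.125²) = 6.616 Ω
∠Z = arctan(-1.125/6.520) = -9.791°
cos φ = cos(-9.791°) = 0.9854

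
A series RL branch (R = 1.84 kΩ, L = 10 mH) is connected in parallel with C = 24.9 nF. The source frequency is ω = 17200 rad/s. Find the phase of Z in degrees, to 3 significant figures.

-35.0°

X_L = ωL = 172 Ω
X_C = 1/(ωC) = 2330 Ω
Branch 1 (R+jX_L): Z₁ = 1840 + j172 Ω, |Z₁| = 1850 Ω
Branch 2 (−jX_C): Z₂ = −j2330 Ω
Parallel: Z = Z₁Z₂/(Z₁+Z₂), |Z| = 1520 Ω, ∠Z = -35.0°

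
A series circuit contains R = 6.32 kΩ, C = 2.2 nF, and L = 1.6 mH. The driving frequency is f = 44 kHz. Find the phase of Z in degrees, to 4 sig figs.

ω = 2πf = 276500 rad/s
X_L = ωL = 442.3 Ω
X_C = 1/(ωC) = 1644 Ω
Net reactance X = X_L − X_C = -1202 Ω
Z = 6320 − j1202 Ω
|Z| = √(6320² + 1202²) = 6433 Ω
∠Z = arctan(-1202/6320) = -10.77°

-10.77°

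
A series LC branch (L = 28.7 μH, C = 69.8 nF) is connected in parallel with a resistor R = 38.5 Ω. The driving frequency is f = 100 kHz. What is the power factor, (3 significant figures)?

ω = 2πf = 628300 rad/s
X_L = ωL = 18.0 Ω
X_C = 1/(ωC) = 22.8 Ω
Branch 1: Z₁ = R = 38.5 Ω
Branch 2 (series LC): Z₂ = j(X_L − X_C) = −j4.77 Ω
Parallel: Z = Z₁Z₂/(Z₁+Z₂), |Z| = 4.73 Ω, ∠Z = -82.9°
cos φ = cos(-82.9°) = 0.123

0.123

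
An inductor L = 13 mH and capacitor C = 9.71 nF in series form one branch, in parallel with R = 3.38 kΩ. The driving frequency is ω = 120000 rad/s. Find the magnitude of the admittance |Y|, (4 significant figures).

X_L = ωL = 1560 Ω
X_C = 1/(ωC) = 858.2 Ω
Branch 1: Z₁ = R = 3380 Ω
Branch 2 (series LC): Z₂ = j(X_L − X_C) = j701.8 Ω
Parallel: Z = Z₁Z₂/(Z₁+Z₂), |Z| = 687.1 Ω, ∠Z = 78.27°
|Y| = 1/|Z| = 1.455 mS

1.455 mS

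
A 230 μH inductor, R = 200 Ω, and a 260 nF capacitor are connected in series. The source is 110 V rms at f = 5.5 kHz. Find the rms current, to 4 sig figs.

ω = 2πf = 34560 rad/s
X_L = ωL = 7.948 Ω
X_C = 1/(ωC) = 111.3 Ω
Net reactance X = X_L − X_C = -103.3 Ω
Z = 200.0 − j103.3 Ω
|Z| = √(200.0² + 103.3²) = 225.1 Ω
I = V/|Z| = 110/225.1 = 488.6 mA

488.6 mA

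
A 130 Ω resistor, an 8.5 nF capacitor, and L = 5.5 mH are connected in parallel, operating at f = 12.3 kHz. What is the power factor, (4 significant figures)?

ω = 2πf = 77280 rad/s
X_L = ωL = 425.1 Ω
X_C = 1/(ωC) = 1522 Ω
Parallel: admittances add. Y = 1/R + 1/(jωL) + jωC
Y = (0.007692 − j0.001696) S
|Y| = 0.007877 S → |Z| = 1/|Y| = 127.0 Ω, ∠Z = −∠Y = 12.43°
cos φ = cos(12.43°) = 0.9766

0.9766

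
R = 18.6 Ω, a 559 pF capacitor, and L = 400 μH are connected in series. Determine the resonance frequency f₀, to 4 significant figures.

ω₀ = 1/√(LC) = 1/√(0.0004 × 5.59e-10) = 2.115e+06 rad/s
f₀ = ω₀/(2π) = 336.6 kHz

336.6 kHz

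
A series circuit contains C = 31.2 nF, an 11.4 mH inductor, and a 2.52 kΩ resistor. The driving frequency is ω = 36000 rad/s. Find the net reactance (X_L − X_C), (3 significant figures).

-480 Ω

X_L = ωL = 410 Ω
X_C = 1/(ωC) = 890 Ω
X = 410 − 890 = -480 Ω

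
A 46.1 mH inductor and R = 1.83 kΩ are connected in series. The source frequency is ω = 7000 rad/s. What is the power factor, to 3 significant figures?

0.985

X_L = ωL = 323 Ω
Z = 1830 + j323 Ω
|Z| = √(1830² + 323²) = 1860 Ω
∠Z = arctan(323/1830) = 10.0°
cos φ = cos(10.0°) = 0.985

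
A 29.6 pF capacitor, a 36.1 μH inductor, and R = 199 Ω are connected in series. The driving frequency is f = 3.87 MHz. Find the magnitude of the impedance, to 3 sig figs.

549 Ω

ω = 2πf = 2.432e+07 rad/s
X_L = ωL = 878 Ω
X_C = 1/(ωC) = 1390 Ω
Net reactance X = X_L − X_C = -512 Ω
Z = 199 − j512 Ω
|Z| = √(199² + 512²) = 549 Ω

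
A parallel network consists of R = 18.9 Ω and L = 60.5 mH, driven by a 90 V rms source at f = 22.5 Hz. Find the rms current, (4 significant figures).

11.55 A

ω = 2πf = 141.4 rad/s
X_L = ωL = 8.553 Ω
Parallel: admittances add. Y = 1/R + 1/(jωL)
Y = (0.05291 − j0.1169) S
|Y| = 0.1283 S → |Z| = 1/|Y| = 7.792 Ω, ∠Z = −∠Y = 65.65°
I = V/|Z| = 90/7.792 = 11.55 A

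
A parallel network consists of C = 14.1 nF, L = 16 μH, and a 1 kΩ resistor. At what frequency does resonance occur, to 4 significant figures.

ω₀ = 1/√(LC) = 1/√(1.6e-05 × 1.41e-08) = 2.105e+06 rad/s
f₀ = ω₀/(2π) = 335.1 kHz

335.1 kHz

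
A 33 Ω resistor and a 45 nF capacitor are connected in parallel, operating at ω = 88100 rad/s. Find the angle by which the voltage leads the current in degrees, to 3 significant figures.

-7.45°

X_C = 1/(ωC) = 252 Ω
Parallel: admittances add. Y = 1/R + jωC
Y = (0.0303 + j0.00396) S
|Y| = 0.0306 S → |Z| = 1/|Y| = 32.7 Ω, ∠Z = −∠Y = -7.45°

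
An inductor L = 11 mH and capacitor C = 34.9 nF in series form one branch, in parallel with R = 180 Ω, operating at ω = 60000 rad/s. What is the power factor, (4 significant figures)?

X_L = ωL = 660.0 Ω
X_C = 1/(ωC) = 477.6 Ω
Branch 1: Z₁ = R = 180.0 Ω
Branch 2 (series LC): Z₂ = j(X_L − X_C) = j182.4 Ω
Parallel: Z = Z₁Z₂/(Z₁+Z₂), |Z| = 128.1 Ω, ∠Z = 44.61°
cos φ = cos(44.61°) = 0.7119

0.7119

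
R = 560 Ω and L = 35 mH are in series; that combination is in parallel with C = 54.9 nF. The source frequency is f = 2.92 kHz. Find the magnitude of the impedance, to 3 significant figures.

1280 Ω

ω = 2πf = 18350 rad/s
X_L = ωL = 642 Ω
X_C = 1/(ωC) = 993 Ω
Branch 1 (R+jX_L): Z₁ = 560 + j642 Ω, |Z₁| = 852 Ω
Branch 2 (−jX_C): Z₂ = −j993 Ω
Parallel: Z = Z₁Z₂/(Z₁+Z₂), |Z| = 1280 Ω, ∠Z = -9.04°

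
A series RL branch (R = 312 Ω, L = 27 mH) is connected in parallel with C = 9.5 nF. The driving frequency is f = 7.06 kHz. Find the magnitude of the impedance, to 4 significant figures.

2415 Ω

ω = 2πf = 44360 rad/s
X_L = ωL = 1198 Ω
X_C = 1/(ωC) = 2373 Ω
Branch 1 (R+jX_L): Z₁ = 312.0 + j1198 Ω, |Z₁| = 1238 Ω
Branch 2 (−jX_C): Z₂ = −j2373 Ω
Parallel: Z = Z₁Z₂/(Z₁+Z₂), |Z| = 2415 Ω, ∠Z = 60.53°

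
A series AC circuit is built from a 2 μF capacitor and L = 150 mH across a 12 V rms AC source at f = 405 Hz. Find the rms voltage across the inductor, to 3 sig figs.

24.7 V

ω = 2πf = 2545 rad/s
X_L = ωL = 382 Ω
X_C = 1/(ωC) = 196 Ω
Net reactance X = X_L − X_C = 185 Ω
Z = j185 Ω
|Z| = √(0² + 185²) = 185 Ω
I = V/|Z| = 64.8 mA
V_L = I·|Z_L| = 0.0648 × 382 = 24.7 V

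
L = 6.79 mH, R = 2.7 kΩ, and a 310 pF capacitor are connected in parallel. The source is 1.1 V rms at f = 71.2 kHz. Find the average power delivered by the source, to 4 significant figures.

ω = 2πf = 447400 rad/s
X_L = ωL = 3038 Ω
X_C = 1/(ωC) = 7211 Ω
Parallel: admittances add. Y = 1/R + 1/(jωL) + jωC
Y = (0.0003704 − j0.0001905) S
|Y| = 0.0004165 S → |Z| = 1/|Y| = 2401 Ω, ∠Z = −∠Y = 27.22°
I = V/|Z| = 458.2 μA
P = VI cos φ = 1.1 × 0.0004582 × cos(27.22°) = 448.1 μW

448.1 μW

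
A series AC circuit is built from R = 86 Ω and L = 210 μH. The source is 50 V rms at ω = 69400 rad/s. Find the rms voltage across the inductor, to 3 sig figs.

X_L = ωL = 14.6 Ω
Z = 86.0 + j14.6 Ω
|Z| = √(86.0² + 14.6²) = 87.2 Ω
I = V/|Z| = 573 mA
V_L = I·|Z_L| = 0.573 × 14.6 = 8.35 V

8.35 V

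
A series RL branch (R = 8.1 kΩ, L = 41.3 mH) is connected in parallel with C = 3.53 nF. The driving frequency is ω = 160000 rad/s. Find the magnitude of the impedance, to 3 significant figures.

1960 Ω

X_L = ωL = 6610 Ω
X_C = 1/(ωC) = 1770 Ω
Branch 1 (R+jX_L): Z₁ = 8100 + j6610 Ω, |Z₁| = 10500 Ω
Branch 2 (−jX_C): Z₂ = −j1770 Ω
Parallel: Z = Z₁Z₂/(Z₁+Z₂), |Z| = 1960 Ω, ∠Z = -81.6°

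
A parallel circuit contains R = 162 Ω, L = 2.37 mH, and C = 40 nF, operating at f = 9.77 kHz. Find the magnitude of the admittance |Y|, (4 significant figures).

7.591 mS

ω = 2πf = 61390 rad/s
X_L = ωL = 145.5 Ω
X_C = 1/(ωC) = 407.3 Ω
Parallel: admittances add. Y = 1/R + 1/(jωL) + jωC
Y = (0.006173 − j0.004418) S
|Y| = 0.007591 S → |Z| = 1/|Y| = 131.7 Ω, ∠Z = −∠Y = 35.59°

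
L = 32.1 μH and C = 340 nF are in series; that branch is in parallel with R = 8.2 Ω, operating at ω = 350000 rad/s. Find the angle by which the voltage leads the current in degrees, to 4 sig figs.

70.95°

X_L = ωL = 11.24 Ω
X_C = 1/(ωC) = 8.403 Ω
Branch 1: Z₁ = R = 8.200 Ω
Branch 2 (series LC): Z₂ = j(X_L − X_C) = j2.832 Ω
Parallel: Z = Z₁Z₂/(Z₁+Z₂), |Z| = 2.677 Ω, ∠Z = 70.95°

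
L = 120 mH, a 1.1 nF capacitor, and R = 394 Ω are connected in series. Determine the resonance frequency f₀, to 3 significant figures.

ω₀ = 1/√(LC) = 1/√(0.12 × 1.1e-09) = 87040 rad/s
f₀ = ω₀/(2π) = 13.9 kHz

13.9 kHz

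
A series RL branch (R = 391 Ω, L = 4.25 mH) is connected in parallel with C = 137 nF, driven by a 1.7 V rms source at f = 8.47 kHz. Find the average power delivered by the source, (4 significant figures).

5.538 mW

ω = 2πf = 53220 rad/s
X_L = ωL = 226.2 Ω
X_C = 1/(ωC) = 137.2 Ω
Branch 1 (R+jX_L): Z₁ = 391.0 + j226.2 Ω, |Z₁| = 451.7 Ω
Branch 2 (−jX_C): Z₂ = −j137.2 Ω
Parallel: Z = Z₁Z₂/(Z₁+Z₂), |Z| = 154.5 Ω, ∠Z = -72.78°
I = V/|Z| = 11.00 mA
P = VI cos φ = 1.7 × 0.01100 × cos(-72.78°) = 5.538 mW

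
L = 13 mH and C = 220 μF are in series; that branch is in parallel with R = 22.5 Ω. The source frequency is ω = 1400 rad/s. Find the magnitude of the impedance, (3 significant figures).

X_L = ωL = 18.2 Ω
X_C = 1/(ωC) = 3.25 Ω
Branch 1: Z₁ = R = 22.5 Ω
Branch 2 (series LC): Z₂ = j(X_L − X_C) = j15.0 Ω
Parallel: Z = Z₁Z₂/(Z₁+Z₂), |Z| = 12.5 Ω, ∠Z = 56.4°

12.5 Ω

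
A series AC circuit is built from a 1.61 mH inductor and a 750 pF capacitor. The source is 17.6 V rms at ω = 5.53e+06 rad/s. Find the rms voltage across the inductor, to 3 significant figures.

18.1 V

X_L = ωL = 8900 Ω
X_C = 1/(ωC) = 241 Ω
Net reactance X = X_L − X_C = 8660 Ω
Z = j8660 Ω
|Z| = √(0² + 8660²) = 8660 Ω
I = V/|Z| = 2.03 mA
V_L = I·|Z_L| = 0.00203 × 8900 = 18.1 V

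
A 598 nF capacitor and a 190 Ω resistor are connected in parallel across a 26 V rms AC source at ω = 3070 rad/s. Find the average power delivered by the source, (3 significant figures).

3.56 W

X_C = 1/(ωC) = 545 Ω
Parallel: admittances add. Y = 1/R + jωC
Y = (0.00526 + j0.00184) S
|Y| = 0.00557 S → |Z| = 1/|Y| = 179 Ω, ∠Z = −∠Y = -19.2°
I = V/|Z| = 145 mA
P = VI cos φ = 26 × 0.145 × cos(-19.2°) = 3.56 W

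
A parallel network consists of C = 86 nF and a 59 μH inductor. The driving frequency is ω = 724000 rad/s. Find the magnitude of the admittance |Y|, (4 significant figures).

X_L = ωL = 42.72 Ω
X_C = 1/(ωC) = 16.06 Ω
Parallel: admittances add. Y = 1/(jωL) + jωC
Y = (0 + j0.03885) S
|Y| = 0.03885 S → |Z| = 1/|Y| = 25.74 Ω, ∠Z = −∠Y = -90.00°

38.85 mS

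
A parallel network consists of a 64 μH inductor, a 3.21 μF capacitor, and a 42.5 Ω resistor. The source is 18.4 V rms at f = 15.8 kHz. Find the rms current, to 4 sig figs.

2.999 A

ω = 2πf = 99270 rad/s
X_L = ωL = 6.354 Ω
X_C = 1/(ωC) = 3.138 Ω
Parallel: admittances add. Y = 1/R + 1/(jωL) + jωC
Y = (0.02353 + j0.1613) S
|Y| = 0.1630 S → |Z| = 1/|Y| = 6.136 Ω, ∠Z = −∠Y = -81.70°
I = V/|Z| = 18.4/6.136 = 2.999 A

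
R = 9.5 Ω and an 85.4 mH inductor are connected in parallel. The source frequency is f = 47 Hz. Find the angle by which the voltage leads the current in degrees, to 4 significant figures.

20.64°

ω = 2πf = 295.3 rad/s
X_L = ωL = 25.22 Ω
Parallel: admittances add. Y = 1/R + 1/(jωL)
Y = (0.1053 − j0.03965) S
|Y| = 0.1125 S → |Z| = 1/|Y| = 8.890 Ω, ∠Z = −∠Y = 20.64°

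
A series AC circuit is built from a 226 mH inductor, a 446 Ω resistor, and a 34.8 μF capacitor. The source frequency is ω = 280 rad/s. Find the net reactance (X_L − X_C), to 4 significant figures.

-39.35 Ω

X_L = ωL = 63.28 Ω
X_C = 1/(ωC) = 102.6 Ω
X = 63.28 − 102.6 = -39.35 Ω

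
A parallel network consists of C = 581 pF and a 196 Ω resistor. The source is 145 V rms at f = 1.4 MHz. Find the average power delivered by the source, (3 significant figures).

ω = 2πf = 8.796e+06 rad/s
X_C = 1/(ωC) = 196 Ω
Parallel: admittances add. Y = 1/R + jωC
Y = (0.00510 + j0.00511) S
|Y| = 0.00722 S → |Z| = 1/|Y| = 138 Ω, ∠Z = −∠Y = -45.0°
I = V/|Z| = 1.05 A
P = VI cos φ = 145 × 1.05 × cos(-45.0°) = 107 W

107 W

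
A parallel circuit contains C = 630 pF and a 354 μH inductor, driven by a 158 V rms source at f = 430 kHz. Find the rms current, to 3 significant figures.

ω = 2πf = 2.702e+06 rad/s
X_L = ωL = 956 Ω
X_C = 1/(ωC) = 588 Ω
Parallel: admittances add. Y = 1/(jωL) + jωC
Y = (0 + j0.000657) S
|Y| = 0.000657 S → |Z| = 1/|Y| = 1520 Ω, ∠Z = −∠Y = -90.0°
I = V/|Z| = 158/1520 = 104 mA

104 mA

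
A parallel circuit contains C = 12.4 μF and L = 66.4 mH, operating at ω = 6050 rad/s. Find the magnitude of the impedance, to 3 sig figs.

13.8 Ω

X_L = ωL = 402 Ω
X_C = 1/(ωC) = 13.3 Ω
Parallel: admittances add. Y = 1/(jωL) + jωC
Y = (0 + j0.0725) S
|Y| = 0.0725 S → |Z| = 1/|Y| = 13.8 Ω, ∠Z = −∠Y = -90.0°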